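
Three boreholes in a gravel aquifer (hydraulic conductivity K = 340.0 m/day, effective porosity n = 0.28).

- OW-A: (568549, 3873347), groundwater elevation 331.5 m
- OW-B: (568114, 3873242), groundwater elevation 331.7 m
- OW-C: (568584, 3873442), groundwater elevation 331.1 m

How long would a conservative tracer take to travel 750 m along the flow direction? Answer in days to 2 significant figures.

Three-point gradient (reference OW-A): Δ to OW-B = (-435, -105, +0.2), Δ to OW-C = (35, 95, -0.4).
∂h/∂x = +0.0006109, ∂h/∂y = -0.004436 (det = -37650).
|∇h| = √(0.0006109² + -0.004436²) = 0.004478
Seepage velocity v = K·i/n = 340.0 × 0.004478 / 0.28 = 5.438 m/day.
t = 750 / 5.438 = 137.9 days.

140 days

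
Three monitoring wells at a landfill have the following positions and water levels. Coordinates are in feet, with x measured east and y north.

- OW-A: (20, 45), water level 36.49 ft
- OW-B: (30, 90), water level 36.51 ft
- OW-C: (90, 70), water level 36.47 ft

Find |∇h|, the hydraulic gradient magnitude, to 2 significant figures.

0.00073

Differences from OW-A: to OW-B (Δx, Δy, Δh) = (10, 45, +0.02); to OW-C = (70, 25, -0.02).
Determinant of the coordinate differences = 10·25 − 70·45 = -2900.
∂h/∂x = [(+0.02)·25 − (-0.02)·45] / -2900 = -0.0004828
∂h/∂y = [10·(-0.02) − 70·(+0.02)] / -2900 = +0.0005517
|∇h| = √(-0.0004828² + 0.0005517²) = 0.0007331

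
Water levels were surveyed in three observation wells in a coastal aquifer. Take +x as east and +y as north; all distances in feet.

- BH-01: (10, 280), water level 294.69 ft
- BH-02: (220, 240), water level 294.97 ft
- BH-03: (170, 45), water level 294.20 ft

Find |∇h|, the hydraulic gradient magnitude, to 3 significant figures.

Differences from BH-01: to BH-02 (Δx, Δy, Δh) = (210, -40, +0.28); to BH-03 = (160, -235, -0.49).
Solve a·Δx + b·Δy = Δh: det = 210·(-235) − 160·(-40) = -42950.
∂h/∂x = [(+0.28)·(-235) − (-0.49)·(-40)] / -42950 = +0.001988
∂h/∂y = [210·(-0.49) − 160·(+0.28)] / -42950 = +0.003439
|∇h| = √(0.001988² + 0.003439²) = 0.003972

0.00397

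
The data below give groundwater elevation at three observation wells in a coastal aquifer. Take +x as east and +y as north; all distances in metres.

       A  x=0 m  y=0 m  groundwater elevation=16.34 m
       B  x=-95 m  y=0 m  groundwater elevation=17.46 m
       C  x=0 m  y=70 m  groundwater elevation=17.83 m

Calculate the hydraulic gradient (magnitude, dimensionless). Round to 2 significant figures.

∂h/∂x = (17.46 − 16.34) / (-95 − 0) = -0.01179
∂h/∂y = (17.83 − 16.34) / (70 − 0) = +0.02129
|∇h| = √(-0.01179² + 0.02129²) = 0.02434

0.024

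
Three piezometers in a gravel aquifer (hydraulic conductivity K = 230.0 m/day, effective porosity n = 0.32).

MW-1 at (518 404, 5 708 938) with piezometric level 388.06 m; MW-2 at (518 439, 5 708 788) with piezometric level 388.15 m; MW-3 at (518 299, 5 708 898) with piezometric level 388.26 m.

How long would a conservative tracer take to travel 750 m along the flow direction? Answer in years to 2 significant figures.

1.6 years

With h = a·x + b·y + c and MW-1 as origin, the differences give:
  35·a + (-150)·b = +0.09
  (-105)·a + (-40)·b = +0.20
Eliminate b (×(-40) and ×(-150), subtract): -17150·a = 26.400 → a = ∂h/∂x = -0.001539
Back-substitute: b = ∂h/∂y = -0.0009592.
|∇h| = √(-0.001539² + -0.0009592²) = 0.001813
Seepage velocity v = K·i/n = 230.0 × 0.001813 / 0.32 = 1.303 m/day.
t = 750 / 1.303 = 575.6 days = 1.58 years.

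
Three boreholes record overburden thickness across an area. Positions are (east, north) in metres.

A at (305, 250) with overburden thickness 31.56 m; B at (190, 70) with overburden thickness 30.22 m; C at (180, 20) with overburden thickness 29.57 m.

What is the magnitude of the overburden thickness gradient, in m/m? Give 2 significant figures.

0.020 m/m

Three-point gradient (reference A): Δ to B = (-115, -180, -1.34), Δ to C = (-125, -230, -1.99).
∂d/∂x = -0.01266, ∂d/∂y = +0.01553 (det = 3950).
|∇f| = √(-0.01266² + 0.01553²) = 0.02004 m/m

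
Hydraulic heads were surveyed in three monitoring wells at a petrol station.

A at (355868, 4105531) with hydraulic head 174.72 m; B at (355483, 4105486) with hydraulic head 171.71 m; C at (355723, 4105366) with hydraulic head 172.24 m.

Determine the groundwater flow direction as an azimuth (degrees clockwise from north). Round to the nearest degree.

With h = a·x + b·y + c and A as origin, the differences give:
  (-385)·a + (-45)·b = -3.01
  (-145)·a + (-165)·b = -2.48
Eliminate b (×(-165) and ×(-45), subtract): 57000·a = 385.050 → a = ∂h/∂x = +0.006755
Back-substitute: b = ∂h/∂y = +0.009094.
Flow direction (−∇h) has components (-0.006755 E, -0.009094 N).
Azimuth = atan2(E, N) = atan2(-0.006755, -0.009094) = 216.6° ≈ 217°.

217°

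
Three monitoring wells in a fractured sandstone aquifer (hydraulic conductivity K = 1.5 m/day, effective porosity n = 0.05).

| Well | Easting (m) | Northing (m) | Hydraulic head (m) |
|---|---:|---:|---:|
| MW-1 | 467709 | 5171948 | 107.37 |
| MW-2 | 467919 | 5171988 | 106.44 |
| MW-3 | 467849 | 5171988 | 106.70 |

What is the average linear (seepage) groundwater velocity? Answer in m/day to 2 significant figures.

With h = a·x + b·y + c and MW-1 as origin, the differences give:
  210·a + 40·b = -0.93
  140·a + 40·b = -0.67
Eliminate b (×40 and ×40, subtract): 2800·a = -10.400 → a = ∂h/∂x = -0.003714
Back-substitute: b = ∂h/∂y = -0.003750.
|∇h| = √(-0.003714² + -0.003750²) = 0.005278
Seepage velocity v = K·i/n = 1.5 × 0.005278 / 0.05 = 0.1583 m/day.

0.16 m/day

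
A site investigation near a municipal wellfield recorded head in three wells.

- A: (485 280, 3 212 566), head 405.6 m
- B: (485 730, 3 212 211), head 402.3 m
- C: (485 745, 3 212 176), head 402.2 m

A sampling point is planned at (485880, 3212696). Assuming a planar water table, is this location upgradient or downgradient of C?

downgradient

With h = a·x + b·y + c and A as origin, the differences give:
  450·a + (-355)·b = -3.3
  465·a + (-390)·b = -3.4
Eliminate b (×(-390) and ×(-355), subtract): -10425·a = 80.00 → a = ∂h/∂x = -0.007674
Back-substitute: b = ∂h/∂y = -0.0004317.
Head at (485880, 3212696) = 405.6 + (-0.007674)·(600) + (-0.0004317)·(130) = 400.94 m.
That is lower than the 402.2 m at C, so the point is downgradient.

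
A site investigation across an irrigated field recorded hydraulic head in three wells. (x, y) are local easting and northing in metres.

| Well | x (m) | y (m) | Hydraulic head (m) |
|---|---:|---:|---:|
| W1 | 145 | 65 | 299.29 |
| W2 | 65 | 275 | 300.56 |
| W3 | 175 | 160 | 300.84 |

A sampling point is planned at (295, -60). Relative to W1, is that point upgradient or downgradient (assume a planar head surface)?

Differences from W1: to W2 (Δx, Δy, Δh) = (-80, 210, +1.27); to W3 = (30, 95, +1.55).
Determinant of the coordinate differences = (-80)·95 − 30·210 = -13900.
∂h/∂x = [(+1.27)·95 − (+1.55)·210] / -13900 = +0.01474
∂h/∂y = [(-80)·(+1.55) − 30·(+1.27)] / -13900 = +0.01166
Head at (295, -60) = 299.29 + (+0.01474)·(150) + (+0.01166)·(-125) = 300.04 m.
That is higher than the 299.29 m at W1, so the point is upgradient.

upgradient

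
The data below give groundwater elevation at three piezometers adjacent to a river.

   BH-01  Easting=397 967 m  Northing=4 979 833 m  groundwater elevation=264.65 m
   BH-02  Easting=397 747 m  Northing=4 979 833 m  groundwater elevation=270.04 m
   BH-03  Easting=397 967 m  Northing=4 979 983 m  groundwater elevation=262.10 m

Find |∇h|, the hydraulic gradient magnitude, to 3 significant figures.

∂h/∂x = (270.04 − 264.65) / (397747 − 397967) = -0.02450
∂h/∂y = (262.10 − 264.65) / (4979983 − 4979833) = -0.01700
|∇h| = √(-0.02450² + -0.01700²) = 0.02982

0.0298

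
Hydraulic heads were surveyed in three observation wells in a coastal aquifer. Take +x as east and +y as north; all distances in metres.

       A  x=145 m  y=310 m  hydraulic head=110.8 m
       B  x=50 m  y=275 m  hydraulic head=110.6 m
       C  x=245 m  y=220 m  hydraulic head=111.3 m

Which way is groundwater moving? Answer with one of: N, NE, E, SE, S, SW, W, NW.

NW

Differences from A: to B (Δx, Δy, Δh) = (-95, -35, -0.2); to C = (100, -90, +0.5).
Solve a·Δx + b·Δy = Δh: det = (-95)·(-90) − 100·(-35) = 12050.
∂h/∂x = [(-0.2)·(-90) − (+0.5)·(-35)] / 12050 = +0.002946
∂h/∂y = [(-95)·(+0.5) − 100·(-0.2)] / 12050 = -0.002282
Flow = −∇h = (-0.002946 east, +0.002282 north), which points northwest.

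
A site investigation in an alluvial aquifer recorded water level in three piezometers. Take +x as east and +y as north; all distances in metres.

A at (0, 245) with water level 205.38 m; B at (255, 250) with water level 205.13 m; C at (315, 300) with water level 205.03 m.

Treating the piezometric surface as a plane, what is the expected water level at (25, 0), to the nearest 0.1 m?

205.6 m

With h = a·x + b·y + c and A as origin, the differences give:
  255·a + 5·b = -0.25
  315·a + 55·b = -0.35
Eliminate b (×55 and ×5, subtract): 12450·a = -12.000 → a = ∂h/∂x = -0.0009639
Back-substitute: b = ∂h/∂y = -0.0008434.
h(25, 0) = 205.38 + (-0.0009639)·(25) + (-0.0008434)·(-245) = 205.38 -0.024 +0.207 = 205.563 m.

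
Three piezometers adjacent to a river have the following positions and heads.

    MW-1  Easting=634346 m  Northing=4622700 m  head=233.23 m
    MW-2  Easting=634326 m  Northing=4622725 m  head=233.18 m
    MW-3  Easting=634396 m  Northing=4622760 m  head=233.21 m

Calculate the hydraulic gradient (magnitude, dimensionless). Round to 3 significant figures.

Differences from MW-1: to MW-2 (Δx, Δy, Δh) = (-20, 25, -0.05); to MW-3 = (50, 60, -0.02).
Solve a·Δx + b·Δy = Δh: det = (-20)·60 − 50·25 = -2450.
∂h/∂x = [(-0.05)·60 − (-0.02)·25] / -2450 = +0.001020
∂h/∂y = [(-20)·(-0.02) − 50·(-0.05)] / -2450 = -0.001184
|∇h| = √(0.001020² + -0.001184²) = 0.001563

0.00156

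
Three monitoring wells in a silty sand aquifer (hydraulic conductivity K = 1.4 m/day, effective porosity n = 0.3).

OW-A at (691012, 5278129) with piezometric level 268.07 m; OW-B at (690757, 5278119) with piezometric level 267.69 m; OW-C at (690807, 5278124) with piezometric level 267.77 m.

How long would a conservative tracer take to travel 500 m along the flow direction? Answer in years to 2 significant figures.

Taking OW-A as reference: OW-B−OW-A = (-255, -10, -0.38); OW-C−OW-A = (-205, -5, -0.30).
Determinant of the coordinate differences = (-255)·(-5) − (-205)·(-10) = -775.
∂h/∂x = [(-0.38)·(-5) − (-0.30)·(-10)] / -775 = +0.001419
∂h/∂y = [(-255)·(-0.30) − (-205)·(-0.38)] / -775 = +0.001806
|∇h| = √(0.001419² + 0.001806²) = 0.002297
Seepage velocity v = K·i/n = 1.4 × 0.002297 / 0.3 = 0.01072 m/day.
t = 500 / 0.01072 = 4.664e+04 days = 128 years.

130 years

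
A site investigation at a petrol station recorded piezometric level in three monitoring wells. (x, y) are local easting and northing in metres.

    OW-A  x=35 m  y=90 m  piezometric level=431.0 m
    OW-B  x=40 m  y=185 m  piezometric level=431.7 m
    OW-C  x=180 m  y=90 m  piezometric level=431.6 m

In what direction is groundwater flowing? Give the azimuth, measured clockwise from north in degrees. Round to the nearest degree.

210°

Taking OW-A as reference: OW-B−OW-A = (5, 95, +0.7); OW-C−OW-A = (145, 0, +0.6).
Solve a·Δx + b·Δy = Δh: det = 5·0 − 145·95 = -13775.
∂h/∂x = [(+0.7)·0 − (+0.6)·95] / -13775 = +0.004138
∂h/∂y = [5·(+0.6) − 145·(+0.7)] / -13775 = +0.007151
Flow direction (−∇h) has components (-0.004138 E, -0.007151 N).
Azimuth = atan2(E, N) = atan2(-0.004138, -0.007151) = 210.1° ≈ 210°.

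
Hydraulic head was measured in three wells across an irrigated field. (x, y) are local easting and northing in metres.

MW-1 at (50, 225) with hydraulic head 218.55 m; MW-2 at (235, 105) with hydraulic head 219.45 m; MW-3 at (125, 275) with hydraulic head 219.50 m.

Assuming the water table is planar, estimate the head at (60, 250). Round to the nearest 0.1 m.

218.8 m

Differences from MW-1: to MW-2 (Δx, Δy, Δh) = (185, -120, +0.90); to MW-3 = (75, 50, +0.95).
Determinant of the coordinate differences = 185·50 − 75·(-120) = 18250.
∂h/∂x = [(+0.90)·50 − (+0.95)·(-120)] / 18250 = +0.008712
∂h/∂y = [185·(+0.95) − 75·(+0.90)] / 18250 = +0.005932
h(60, 250) = 218.55 + (+0.008712)·(10) + (+0.005932)·(25) = 218.55 +0.087 +0.148 = 218.785 m.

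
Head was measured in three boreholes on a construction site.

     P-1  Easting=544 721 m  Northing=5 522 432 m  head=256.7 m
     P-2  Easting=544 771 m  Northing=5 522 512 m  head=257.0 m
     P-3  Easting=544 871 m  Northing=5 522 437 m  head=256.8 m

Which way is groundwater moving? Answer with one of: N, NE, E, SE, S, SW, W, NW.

S

Differences from P-1: to P-2 (Δx, Δy, Δh) = (50, 80, +0.3); to P-3 = (150, 5, +0.1).
Determinant of the coordinate differences = 50·5 − 150·80 = -11750.
∂h/∂x = [(+0.3)·5 − (+0.1)·80] / -11750 = +0.0005532
∂h/∂y = [50·(+0.1) − 150·(+0.3)] / -11750 = +0.003404
Flow = −∇h = (-0.0005532 east, -0.003404 north), which points south.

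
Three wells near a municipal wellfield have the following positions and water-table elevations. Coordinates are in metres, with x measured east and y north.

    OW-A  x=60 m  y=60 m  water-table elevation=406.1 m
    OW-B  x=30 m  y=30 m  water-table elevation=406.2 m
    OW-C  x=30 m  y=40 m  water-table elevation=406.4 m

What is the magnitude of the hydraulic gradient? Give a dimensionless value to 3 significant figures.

0.0307

With h = a·x + b·y + c and OW-A as origin, the differences give:
  (-30)·a + (-30)·b = +0.1
  (-30)·a + (-20)·b = +0.3
Eliminate b (×(-20) and ×(-30), subtract): -300·a = 7.00 → a = ∂h/∂x = -0.02333
Back-substitute: b = ∂h/∂y = +0.02000.
|∇h| = √(-0.02333² + 0.02000²) = 0.03073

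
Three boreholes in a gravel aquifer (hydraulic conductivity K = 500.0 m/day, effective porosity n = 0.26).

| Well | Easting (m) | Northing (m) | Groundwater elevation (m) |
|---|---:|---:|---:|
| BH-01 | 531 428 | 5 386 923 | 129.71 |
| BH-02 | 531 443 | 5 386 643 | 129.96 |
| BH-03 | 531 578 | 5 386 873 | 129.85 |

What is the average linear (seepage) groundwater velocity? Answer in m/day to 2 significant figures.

2.1 m/day

With h = a·x + b·y + c and BH-01 as origin, the differences give:
  15·a + (-280)·b = +0.25
  150·a + (-50)·b = +0.14
Eliminate b (×(-50) and ×(-280), subtract): 41250·a = 26.700 → a = ∂h/∂x = +0.0006473
Back-substitute: b = ∂h/∂y = -0.0008582.
|∇h| = √(0.0006473² + -0.0008582²) = 0.001075
Seepage velocity v = K·i/n = 500.0 × 0.001075 / 0.26 = 2.067 m/day.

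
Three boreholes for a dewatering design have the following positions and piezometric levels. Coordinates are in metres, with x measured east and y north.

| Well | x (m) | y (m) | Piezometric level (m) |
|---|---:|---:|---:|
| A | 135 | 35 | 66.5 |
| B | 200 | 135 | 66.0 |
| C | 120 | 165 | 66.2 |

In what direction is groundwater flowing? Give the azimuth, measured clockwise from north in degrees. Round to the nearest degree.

052°

Differences from A: to B (Δx, Δy, Δh) = (65, 100, -0.5); to C = (-15, 130, -0.3).
Solve a·Δx + b·Δy = Δh: det = 65·130 − (-15)·100 = 9950.
∂h/∂x = [(-0.5)·130 − (-0.3)·100] / 9950 = -0.003518
∂h/∂y = [65·(-0.3) − (-15)·(-0.5)] / 9950 = -0.002714
Flow direction (−∇h) has components (+0.003518 E, +0.002714 N).
Azimuth = atan2(E, N) = atan2(+0.003518, +0.002714) = 52.4° ≈ 052°.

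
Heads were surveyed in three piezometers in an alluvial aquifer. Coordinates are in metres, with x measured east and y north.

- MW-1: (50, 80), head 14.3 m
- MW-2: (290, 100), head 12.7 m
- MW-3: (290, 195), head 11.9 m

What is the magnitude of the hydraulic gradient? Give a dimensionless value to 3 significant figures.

Differences from MW-1: to MW-2 (Δx, Δy, Δh) = (240, 20, -1.6); to MW-3 = (240, 115, -2.4).
Solve a·Δx + b·Δy = Δh: det = 240·115 − 240·20 = 22800.
∂h/∂x = [(-1.6)·115 − (-2.4)·20] / 22800 = -0.005965
∂h/∂y = [240·(-2.4) − 240·(-1.6)] / 22800 = -0.008421
|∇h| = √(-0.005965² + -0.008421²) = 0.01032

0.0103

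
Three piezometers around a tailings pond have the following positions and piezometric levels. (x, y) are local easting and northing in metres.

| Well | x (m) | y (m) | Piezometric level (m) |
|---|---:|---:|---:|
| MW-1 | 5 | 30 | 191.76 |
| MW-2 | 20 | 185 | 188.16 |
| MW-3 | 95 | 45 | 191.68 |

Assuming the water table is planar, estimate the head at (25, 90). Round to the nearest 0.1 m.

Differences from MW-1: to MW-2 (Δx, Δy, Δh) = (15, 155, -3.60); to MW-3 = (90, 15, -0.08).
Determinant of the coordinate differences = 15·15 − 90·155 = -13725.
∂h/∂x = [(-3.60)·15 − (-0.08)·155] / -13725 = +0.003031
∂h/∂y = [15·(-0.08) − 90·(-3.60)] / -13725 = -0.02352
h(25, 90) = 191.76 + (+0.003031)·(20) + (-0.02352)·(60) = 191.76 +0.061 -1.411 = 190.409 m.

190.4 m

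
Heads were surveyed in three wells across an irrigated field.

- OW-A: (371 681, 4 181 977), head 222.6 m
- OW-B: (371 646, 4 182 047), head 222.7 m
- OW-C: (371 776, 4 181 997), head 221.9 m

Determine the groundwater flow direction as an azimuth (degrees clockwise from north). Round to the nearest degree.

With h = a·x + b·y + c and OW-A as origin, the differences give:
  (-35)·a + 70·b = +0.1
  95·a + 20·b = -0.7
Eliminate b (×20 and ×70, subtract): -7350·a = 51.00 → a = ∂h/∂x = -0.006939
Back-substitute: b = ∂h/∂y = -0.002041.
Flow direction (−∇h) has components (+0.006939 E, +0.002041 N).
Azimuth = atan2(E, N) = atan2(+0.006939, +0.002041) = 73.6° ≈ 074°.

074°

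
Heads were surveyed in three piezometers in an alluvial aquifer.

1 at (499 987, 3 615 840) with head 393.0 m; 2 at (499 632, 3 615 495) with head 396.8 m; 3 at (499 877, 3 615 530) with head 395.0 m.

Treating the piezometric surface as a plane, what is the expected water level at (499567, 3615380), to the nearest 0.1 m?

Taking 1 as reference: 2−1 = (-355, -345, +3.8); 3−1 = (-110, -310, +2.0).
Determinant of the coordinate differences = (-355)·(-310) − (-110)·(-345) = 72100.
∂h/∂x = [(+3.8)·(-310) − (+2.0)·(-345)] / 72100 = -0.006768
∂h/∂y = [(-355)·(+2.0) − (-110)·(+3.8)] / 72100 = -0.004050
h(499567, 3615380) = 393.0 + (-0.006768)·(-420) + (-0.004050)·(-460) = 393.0 +2.843 +1.863 = 397.706 m.

397.7 m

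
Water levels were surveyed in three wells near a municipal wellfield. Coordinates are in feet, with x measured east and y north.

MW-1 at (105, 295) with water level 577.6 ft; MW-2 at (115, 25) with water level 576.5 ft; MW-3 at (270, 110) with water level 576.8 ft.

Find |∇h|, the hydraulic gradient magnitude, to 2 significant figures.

Differences from MW-1: to MW-2 (Δx, Δy, Δh) = (10, -270, -1.1); to MW-3 = (165, -185, -0.8).
Determinant of the coordinate differences = 10·(-185) − 165·(-270) = 42700.
∂h/∂x = [(-1.1)·(-185) − (-0.8)·(-270)] / 42700 = -0.0002927
∂h/∂y = [10·(-0.8) − 165·(-1.1)] / 42700 = +0.004063
|∇h| = √(-0.0002927² + 0.004063²) = 0.004074

0.0041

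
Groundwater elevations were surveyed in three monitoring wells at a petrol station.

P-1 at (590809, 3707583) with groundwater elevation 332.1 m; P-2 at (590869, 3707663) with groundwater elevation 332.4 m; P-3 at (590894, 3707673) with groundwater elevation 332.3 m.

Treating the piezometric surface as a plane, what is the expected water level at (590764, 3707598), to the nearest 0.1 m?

Differences from P-1: to P-2 (Δx, Δy, Δh) = (60, 80, +0.3); to P-3 = (85, 90, +0.2).
Solve a·Δx + b·Δy = Δh: det = 60·90 − 85·80 = -1400.
∂h/∂x = [(+0.3)·90 − (+0.2)·80] / -1400 = -0.007857
∂h/∂y = [60·(+0.2) − 85·(+0.3)] / -1400 = +0.009643
h(590764, 3707598) = 332.1 + (-0.007857)·(-45) + (+0.009643)·(15) = 332.1 +0.354 +0.145 = 332.598 m.

332.6 m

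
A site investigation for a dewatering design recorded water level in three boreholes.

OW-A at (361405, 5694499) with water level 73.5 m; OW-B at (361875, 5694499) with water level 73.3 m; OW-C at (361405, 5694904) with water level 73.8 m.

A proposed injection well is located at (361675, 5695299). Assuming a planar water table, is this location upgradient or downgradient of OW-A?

∂h/∂x = (73.3 − 73.5) / (361875 − 361405) = -0.0004255
∂h/∂y = (73.8 − 73.5) / (5694904 − 5694499) = +0.0007407
Head at (361675, 5695299) = 73.5 + (-0.0004255)·(270) + (+0.0007407)·(800) = 73.98 m.
That is higher than the 73.5 m at OW-A, so the point is upgradient.

upgradient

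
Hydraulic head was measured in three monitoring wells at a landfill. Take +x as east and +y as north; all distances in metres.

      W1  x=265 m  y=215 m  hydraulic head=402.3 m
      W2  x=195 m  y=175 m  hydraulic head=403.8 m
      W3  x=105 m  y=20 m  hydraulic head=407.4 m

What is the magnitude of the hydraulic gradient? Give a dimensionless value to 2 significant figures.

With h = a·x + b·y + c and W1 as origin, the differences give:
  (-70)·a + (-40)·b = +1.5
  (-160)·a + (-195)·b = +5.1
Eliminate b (×(-195) and ×(-40), subtract): 7250·a = -88.50 → a = ∂h/∂x = -0.01221
Back-substitute: b = ∂h/∂y = -0.01614.
|∇h| = √(-0.01221² + -0.01614²) = 0.02024

0.020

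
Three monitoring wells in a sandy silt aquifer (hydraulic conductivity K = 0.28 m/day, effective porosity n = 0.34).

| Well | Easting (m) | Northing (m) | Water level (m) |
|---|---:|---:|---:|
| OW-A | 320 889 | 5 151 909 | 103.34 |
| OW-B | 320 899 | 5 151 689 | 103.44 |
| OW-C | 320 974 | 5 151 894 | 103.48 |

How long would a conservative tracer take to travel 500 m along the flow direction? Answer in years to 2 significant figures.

Taking OW-A as reference: OW-B−OW-A = (10, -220, +0.10); OW-C−OW-A = (85, -15, +0.14).
Solve a·Δx + b·Δy = Δh: det = 10·(-15) − 85·(-220) = 18550.
∂h/∂x = [(+0.10)·(-15) − (+0.14)·(-220)] / 18550 = +0.001580
∂h/∂y = [10·(+0.14) − 85·(+0.10)] / 18550 = -0.0003827
|∇h| = √(0.001580² + -0.0003827²) = 0.001626
Seepage velocity v = K·i/n = 0.28 × 0.001626 / 0.34 = 0.001339 m/day.
t = 500 / 0.001339 = 3.734e+05 days = 1.02e+03 years.

1000 years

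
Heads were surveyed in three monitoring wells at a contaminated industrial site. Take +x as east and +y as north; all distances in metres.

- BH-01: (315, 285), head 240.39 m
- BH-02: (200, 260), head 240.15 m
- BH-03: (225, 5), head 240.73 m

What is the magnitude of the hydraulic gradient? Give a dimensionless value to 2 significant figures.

0.0032

With h = a·x + b·y + c and BH-01 as origin, the differences give:
  (-115)·a + (-25)·b = -0.24
  (-90)·a + (-280)·b = +0.34
Eliminate b (×(-280) and ×(-25), subtract): 29950·a = 75.700 → a = ∂h/∂x = +0.002528
Back-substitute: b = ∂h/∂y = -0.002027.
|∇h| = √(0.002528² + -0.002027²) = 0.00324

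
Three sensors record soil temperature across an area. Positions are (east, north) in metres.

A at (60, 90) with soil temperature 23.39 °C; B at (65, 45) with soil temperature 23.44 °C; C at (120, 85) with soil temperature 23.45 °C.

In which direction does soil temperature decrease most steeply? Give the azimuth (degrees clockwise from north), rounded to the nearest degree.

318°

With T = a·x + b·y + c and A as origin, the differences give:
  5·a + (-45)·b = +0.05
  60·a + (-5)·b = +0.06
Eliminate b (×(-5) and ×(-45), subtract): 2675·a = 2.450 → a = ∂T/∂x = +0.0009159
Back-substitute: b = ∂T/∂y = -0.001009.
Steepest decrease is along −∇f: components (-0.0009159 E, +0.001009 N).
Azimuth = atan2(-0.0009159, +0.001009) = 317.8° ≈ 318°.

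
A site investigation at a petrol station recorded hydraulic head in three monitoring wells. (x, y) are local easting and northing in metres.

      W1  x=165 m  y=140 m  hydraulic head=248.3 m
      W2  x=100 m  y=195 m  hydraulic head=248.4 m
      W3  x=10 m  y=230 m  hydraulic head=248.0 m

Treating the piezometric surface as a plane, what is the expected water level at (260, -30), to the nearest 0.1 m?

247.0 m

With h = a·x + b·y + c and W1 as origin, the differences give:
  (-65)·a + 55·b = +0.1
  (-155)·a + 90·b = -0.3
Eliminate b (×90 and ×55, subtract): 2675·a = 25.50 → a = ∂h/∂x = +0.009533
Back-substitute: b = ∂h/∂y = +0.01308.
h(260, -30) = 248.3 + (+0.009533)·(95) + (+0.01308)·(-170) = 248.3 +0.906 -2.224 = 246.981 m.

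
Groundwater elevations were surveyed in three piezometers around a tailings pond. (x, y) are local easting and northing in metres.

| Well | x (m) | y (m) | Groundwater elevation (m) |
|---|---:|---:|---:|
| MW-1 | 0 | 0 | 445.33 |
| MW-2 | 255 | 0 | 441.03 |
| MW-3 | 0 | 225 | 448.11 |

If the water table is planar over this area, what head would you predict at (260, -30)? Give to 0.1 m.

440.6 m

∂h/∂x = (441.03 − 445.33) / (255 − 0) = -0.01686
∂h/∂y = (448.11 − 445.33) / (225 − 0) = +0.01236
h(260, -30) = 445.33 + (-0.01686)·(260) + (+0.01236)·(-30) = 445.33 -4.384 -0.371 = 440.575 m.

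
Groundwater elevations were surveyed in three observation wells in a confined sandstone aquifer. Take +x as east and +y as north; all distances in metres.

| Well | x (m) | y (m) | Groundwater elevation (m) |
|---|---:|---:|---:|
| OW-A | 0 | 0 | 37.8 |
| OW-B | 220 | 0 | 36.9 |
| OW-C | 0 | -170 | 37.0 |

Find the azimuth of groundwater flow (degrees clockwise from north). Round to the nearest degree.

139°

∂h/∂x = (36.9 − 37.8) / (220 − 0) = -0.004091
∂h/∂y = (37.0 − 37.8) / (-170 − 0) = +0.004706
Flow direction (−∇h) has components (+0.004091 E, -0.004706 N).
Azimuth = atan2(E, N) = atan2(+0.004091, -0.004706) = 139.0° ≈ 139°.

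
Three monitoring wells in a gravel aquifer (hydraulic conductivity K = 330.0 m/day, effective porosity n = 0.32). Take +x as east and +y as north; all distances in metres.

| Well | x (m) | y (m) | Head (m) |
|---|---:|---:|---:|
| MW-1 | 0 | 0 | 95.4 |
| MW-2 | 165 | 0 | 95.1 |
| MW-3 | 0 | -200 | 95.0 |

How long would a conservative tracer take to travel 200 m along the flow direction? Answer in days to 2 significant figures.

72 days

∂h/∂x = (95.1 − 95.4) / (165 − 0) = -0.001818
∂h/∂y = (95.0 − 95.4) / (-200 − 0) = +0.002000
|∇h| = √(-0.001818² + 0.002000²) = 0.002703
Seepage velocity v = K·i/n = 330.0 × 0.002703 / 0.32 = 2.787 m/day.
t = 200 / 2.787 = 71.76 days.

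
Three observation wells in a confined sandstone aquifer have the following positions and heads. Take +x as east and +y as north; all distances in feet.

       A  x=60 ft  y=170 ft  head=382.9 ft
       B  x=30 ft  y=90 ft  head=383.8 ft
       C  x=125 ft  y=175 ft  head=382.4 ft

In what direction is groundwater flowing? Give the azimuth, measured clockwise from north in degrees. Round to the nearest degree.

039°

With h = a·x + b·y + c and A as origin, the differences give:
  (-30)·a + (-80)·b = +0.9
  65·a + 5·b = -0.5
Eliminate b (×5 and ×(-80), subtract): 5050·a = -35.50 → a = ∂h/∂x = -0.007030
Back-substitute: b = ∂h/∂y = -0.008614.
Flow direction (−∇h) has components (+0.007030 E, +0.008614 N).
Azimuth = atan2(E, N) = atan2(+0.007030, +0.008614) = 39.2° ≈ 039°.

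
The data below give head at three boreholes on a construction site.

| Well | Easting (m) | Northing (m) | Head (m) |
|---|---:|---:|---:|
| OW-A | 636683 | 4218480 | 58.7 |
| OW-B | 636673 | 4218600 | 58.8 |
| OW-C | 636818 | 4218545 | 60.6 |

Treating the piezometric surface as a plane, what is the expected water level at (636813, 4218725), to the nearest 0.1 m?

Taking OW-A as reference: OW-B−OW-A = (-10, 120, +0.1); OW-C−OW-A = (135, 65, +1.9).
Solve a·Δx + b·Δy = Δh: det = (-10)·65 − 135·120 = -16850.
∂h/∂x = [(+0.1)·65 − (+1.9)·120] / -16850 = +0.01315
∂h/∂y = [(-10)·(+1.9) − 135·(+0.1)] / -16850 = +0.001929
h(636813, 4218725) = 58.7 + (+0.01315)·(130) + (+0.001929)·(245) = 58.7 +1.709 +0.473 = 60.881 m.

60.9 m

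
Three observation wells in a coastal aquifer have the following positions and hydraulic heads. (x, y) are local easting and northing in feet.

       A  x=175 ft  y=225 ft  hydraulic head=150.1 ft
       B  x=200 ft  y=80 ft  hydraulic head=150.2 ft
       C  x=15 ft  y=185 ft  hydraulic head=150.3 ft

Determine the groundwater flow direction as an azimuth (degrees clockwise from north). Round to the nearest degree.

Taking A as reference: B−A = (25, -145, +0.1); C−A = (-160, -40, +0.2).
Determinant of the coordinate differences = 25·(-40) − (-160)·(-145) = -24200.
∂h/∂x = [(+0.1)·(-40) − (+0.2)·(-145)] / -24200 = -0.001033
∂h/∂y = [25·(+0.2) − (-160)·(+0.1)] / -24200 = -0.0008678
Flow direction (−∇h) has components (+0.001033 E, +0.0008678 N).
Azimuth = atan2(E, N) = atan2(+0.001033, +0.0008678) = 50.0° ≈ 050°.

050°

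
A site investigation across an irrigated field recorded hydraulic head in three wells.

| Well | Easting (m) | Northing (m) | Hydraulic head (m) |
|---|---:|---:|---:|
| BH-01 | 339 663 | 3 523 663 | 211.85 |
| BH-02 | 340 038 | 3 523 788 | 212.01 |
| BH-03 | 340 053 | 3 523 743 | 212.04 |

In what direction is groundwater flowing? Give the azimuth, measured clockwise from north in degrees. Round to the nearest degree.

309°

With h = a·x + b·y + c and BH-01 as origin, the differences give:
  375·a + 125·b = +0.16
  390·a + 80·b = +0.19
Eliminate b (×80 and ×125, subtract): -18750·a = -10.950 → a = ∂h/∂x = +0.0005840
Back-substitute: b = ∂h/∂y = -0.0004720.
Flow direction (−∇h) has components (-0.0005840 E, +0.0004720 N).
Azimuth = atan2(E, N) = atan2(-0.0005840, +0.0004720) = 308.9° ≈ 309°.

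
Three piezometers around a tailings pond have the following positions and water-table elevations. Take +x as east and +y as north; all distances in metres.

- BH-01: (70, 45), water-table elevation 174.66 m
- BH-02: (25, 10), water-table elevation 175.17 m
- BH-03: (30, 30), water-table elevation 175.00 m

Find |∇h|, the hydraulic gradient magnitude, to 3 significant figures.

0.00916

Taking BH-01 as reference: BH-02−BH-01 = (-45, -35, +0.51); BH-03−BH-01 = (-40, -15, +0.34).
Solve a·Δx + b·Δy = Δh: det = (-45)·(-15) − (-40)·(-35) = -725.
∂h/∂x = [(+0.51)·(-15) − (+0.34)·(-35)] / -725 = -0.005862
∂h/∂y = [(-45)·(+0.34) − (-40)·(+0.51)] / -725 = -0.007034
|∇h| = √(-0.005862² + -0.007034²) = 0.009156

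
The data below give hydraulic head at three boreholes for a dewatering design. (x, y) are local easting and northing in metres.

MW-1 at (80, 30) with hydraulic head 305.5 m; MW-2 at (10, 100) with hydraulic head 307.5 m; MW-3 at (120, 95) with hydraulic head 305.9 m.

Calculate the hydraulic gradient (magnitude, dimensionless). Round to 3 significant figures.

0.0202

Taking MW-1 as reference: MW-2−MW-1 = (-70, 70, +2.0); MW-3−MW-1 = (40, 65, +0.4).
Determinant of the coordinate differences = (-70)·65 − 40·70 = -7350.
∂h/∂x = [(+2.0)·65 − (+0.4)·70] / -7350 = -0.01388
∂h/∂y = [(-70)·(+0.4) − 40·(+2.0)] / -7350 = +0.01469
|∇h| = √(-0.01388² + 0.01469²) = 0.02021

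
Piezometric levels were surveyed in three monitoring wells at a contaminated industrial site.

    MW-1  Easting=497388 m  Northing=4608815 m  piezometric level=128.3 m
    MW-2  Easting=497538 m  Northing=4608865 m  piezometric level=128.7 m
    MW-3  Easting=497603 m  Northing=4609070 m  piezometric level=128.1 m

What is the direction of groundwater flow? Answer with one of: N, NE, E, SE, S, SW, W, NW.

NW

Three-point gradient (reference MW-1): Δ to MW-2 = (150, 50, +0.4), Δ to MW-3 = (215, 255, -0.2).
∂h/∂x = +0.004073, ∂h/∂y = -0.004218 (det = 27500).
Flow = −∇h = (-0.004073 east, +0.004218 north), which points northwest.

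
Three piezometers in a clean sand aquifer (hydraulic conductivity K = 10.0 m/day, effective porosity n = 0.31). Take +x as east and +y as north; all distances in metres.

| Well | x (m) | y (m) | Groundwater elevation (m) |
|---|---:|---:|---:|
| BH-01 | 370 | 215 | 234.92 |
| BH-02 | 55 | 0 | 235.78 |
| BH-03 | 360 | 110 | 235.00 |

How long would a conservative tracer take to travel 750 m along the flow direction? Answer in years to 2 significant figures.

Differences from BH-01: to BH-02 (Δx, Δy, Δh) = (-315, -215, +0.86); to BH-03 = (-10, -105, +0.08).
Determinant of the coordinate differences = (-315)·(-105) − (-10)·(-215) = 30925.
∂h/∂x = [(+0.86)·(-105) − (+0.08)·(-215)] / 30925 = -0.002364
∂h/∂y = [(-315)·(+0.08) − (-10)·(+0.86)] / 30925 = -0.0005368
|∇h| = √(-0.002364² + -0.0005368²) = 0.002424
Seepage velocity v = K·i/n = 10.0 × 0.002424 / 0.31 = 0.07819 m/day.
t = 750 / 0.07819 = 9592 days = 26.3 years.

26 years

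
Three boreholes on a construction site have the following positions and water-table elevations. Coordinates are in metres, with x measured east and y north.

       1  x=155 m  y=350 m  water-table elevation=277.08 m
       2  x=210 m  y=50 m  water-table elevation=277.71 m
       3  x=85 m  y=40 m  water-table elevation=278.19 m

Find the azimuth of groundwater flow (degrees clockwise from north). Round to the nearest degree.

053°

With h = a·x + b·y + c and 1 as origin, the differences give:
  55·a + (-300)·b = +0.63
  (-70)·a + (-310)·b = +1.11
Eliminate b (×(-310) and ×(-300), subtract): -38050·a = 137.700 → a = ∂h/∂x = -0.003619
Back-substitute: b = ∂h/∂y = -0.002763.
Flow direction (−∇h) has components (+0.003619 E, +0.002763 N).
Azimuth = atan2(E, N) = atan2(+0.003619, +0.002763) = 52.6° ≈ 053°.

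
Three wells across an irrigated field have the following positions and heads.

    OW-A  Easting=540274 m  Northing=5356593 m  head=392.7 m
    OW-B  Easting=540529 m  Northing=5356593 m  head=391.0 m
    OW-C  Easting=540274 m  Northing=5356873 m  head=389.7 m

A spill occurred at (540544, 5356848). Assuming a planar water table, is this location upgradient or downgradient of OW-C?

∂h/∂x = (391.0 − 392.7) / (540529 − 540274) = -0.006667
∂h/∂y = (389.7 − 392.7) / (5356873 − 5356593) = -0.01071
Head at (540544, 5356848) = 392.7 + (-0.006667)·(270) + (-0.01071)·(255) = 388.17 m.
That is lower than the 389.7 m at OW-C, so the point is downgradient.

downgradient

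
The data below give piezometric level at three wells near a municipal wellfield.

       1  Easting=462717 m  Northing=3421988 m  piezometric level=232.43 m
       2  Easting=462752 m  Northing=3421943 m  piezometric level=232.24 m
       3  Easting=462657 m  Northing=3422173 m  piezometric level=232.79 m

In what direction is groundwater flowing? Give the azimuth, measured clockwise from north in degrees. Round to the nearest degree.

094°

Taking 1 as reference: 2−1 = (35, -45, -0.19); 3−1 = (-60, 185, +0.36).
Determinant of the coordinate differences = 35·185 − (-60)·(-45) = 3775.
∂h/∂x = [(-0.19)·185 − (+0.36)·(-45)] / 3775 = -0.005020
∂h/∂y = [35·(+0.36) − (-60)·(-0.19)] / 3775 = +0.0003179
Flow direction (−∇h) has components (+0.005020 E, -0.0003179 N).
Azimuth = atan2(E, N) = atan2(+0.005020, -0.0003179) = 93.6° ≈ 094°.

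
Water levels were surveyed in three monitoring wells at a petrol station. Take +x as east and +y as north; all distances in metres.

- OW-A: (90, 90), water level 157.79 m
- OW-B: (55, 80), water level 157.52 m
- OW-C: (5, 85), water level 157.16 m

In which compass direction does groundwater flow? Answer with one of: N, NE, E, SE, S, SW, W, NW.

Differences from OW-A: to OW-B (Δx, Δy, Δh) = (-35, -10, -0.27); to OW-C = (-85, -5, -0.63).
Determinant of the coordinate differences = (-35)·(-5) − (-85)·(-10) = -675.
∂h/∂x = [(-0.27)·(-5) − (-0.63)·(-10)] / -675 = +0.007333
∂h/∂y = [(-35)·(-0.63) − (-85)·(-0.27)] / -675 = +0.001333
Flow = −∇h = (-0.007333 east, -0.001333 north), which points west.

W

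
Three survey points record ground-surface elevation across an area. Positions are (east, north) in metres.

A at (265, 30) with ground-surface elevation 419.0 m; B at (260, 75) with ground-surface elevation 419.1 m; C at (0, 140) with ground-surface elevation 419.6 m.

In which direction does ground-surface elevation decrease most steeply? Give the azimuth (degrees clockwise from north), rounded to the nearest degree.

146°

With z = a·x + b·y + c and A as origin, the differences give:
  (-5)·a + 45·b = +0.1
  (-265)·a + 110·b = +0.6
Eliminate b (×110 and ×45, subtract): 11375·a = -16.00 → a = ∂z/∂x = -0.001407
Back-substitute: b = ∂z/∂y = +0.002066.
Steepest decrease is along −∇f: components (+0.001407 E, -0.002066 N).
Azimuth = atan2(+0.001407, -0.002066) = 145.8° ≈ 146°.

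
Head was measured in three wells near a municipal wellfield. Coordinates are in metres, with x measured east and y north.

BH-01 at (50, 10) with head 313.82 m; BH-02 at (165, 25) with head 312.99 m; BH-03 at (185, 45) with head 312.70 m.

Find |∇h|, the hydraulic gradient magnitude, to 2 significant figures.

0.010

With h = a·x + b·y + c and BH-01 as origin, the differences give:
  115·a + 15·b = -0.83
  135·a + 35·b = -1.12
Eliminate b (×35 and ×15, subtract): 2000·a = -12.250 → a = ∂h/∂x = -0.006125
Back-substitute: b = ∂h/∂y = -0.008375.
|∇h| = √(-0.006125² + -0.008375²) = 0.01038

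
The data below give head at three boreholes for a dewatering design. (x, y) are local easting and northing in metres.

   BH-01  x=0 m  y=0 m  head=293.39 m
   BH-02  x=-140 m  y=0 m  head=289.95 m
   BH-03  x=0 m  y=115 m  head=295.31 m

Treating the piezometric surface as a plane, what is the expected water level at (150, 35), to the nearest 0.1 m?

∂h/∂x = (289.95 − 293.39) / (-140 − 0) = +0.02457
∂h/∂y = (295.31 − 293.39) / (115 − 0) = +0.01670
h(150, 35) = 293.39 + (+0.02457)·(150) + (+0.01670)·(35) = 293.39 +3.686 +0.584 = 297.660 m.

297.7 m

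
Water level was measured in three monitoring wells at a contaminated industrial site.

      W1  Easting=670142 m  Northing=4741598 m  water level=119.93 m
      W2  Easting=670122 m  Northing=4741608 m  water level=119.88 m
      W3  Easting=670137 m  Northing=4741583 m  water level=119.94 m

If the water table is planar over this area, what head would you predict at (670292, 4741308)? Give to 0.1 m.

120.6 m

Three-point gradient (reference W1): Δ to W2 = (-20, 10, -0.05), Δ to W3 = (-5, -15, +0.01).
∂h/∂x = +0.001857, ∂h/∂y = -0.001286 (det = 350).
h(670292, 4741308) = 119.93 + (+0.001857)·(150) + (-0.001286)·(-290) = 119.93 +0.279 +0.373 = 120.581 m.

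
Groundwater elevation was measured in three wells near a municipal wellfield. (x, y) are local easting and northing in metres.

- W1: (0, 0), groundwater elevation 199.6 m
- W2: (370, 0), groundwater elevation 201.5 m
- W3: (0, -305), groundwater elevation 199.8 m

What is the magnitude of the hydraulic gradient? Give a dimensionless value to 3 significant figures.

0.00518

∂h/∂x = (201.5 − 199.6) / (370 − 0) = +0.005135
∂h/∂y = (199.8 − 199.6) / (-305 − 0) = -0.0006557
|∇h| = √(0.005135² + -0.0006557²) = 0.005177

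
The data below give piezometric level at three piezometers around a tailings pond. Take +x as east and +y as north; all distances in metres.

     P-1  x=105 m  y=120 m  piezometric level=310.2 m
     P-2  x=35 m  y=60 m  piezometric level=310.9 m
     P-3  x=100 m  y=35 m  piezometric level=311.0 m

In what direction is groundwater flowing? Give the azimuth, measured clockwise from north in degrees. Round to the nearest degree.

012°

With h = a·x + b·y + c and P-1 as origin, the differences give:
  (-70)·a + (-60)·b = +0.7
  (-5)·a + (-85)·b = +0.8
Eliminate b (×(-85) and ×(-60), subtract): 5650·a = -11.50 → a = ∂h/∂x = -0.002035
Back-substitute: b = ∂h/∂y = -0.009292.
Flow direction (−∇h) has components (+0.002035 E, +0.009292 N).
Azimuth = atan2(E, N) = atan2(+0.002035, +0.009292) = 12.4° ≈ 012°.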